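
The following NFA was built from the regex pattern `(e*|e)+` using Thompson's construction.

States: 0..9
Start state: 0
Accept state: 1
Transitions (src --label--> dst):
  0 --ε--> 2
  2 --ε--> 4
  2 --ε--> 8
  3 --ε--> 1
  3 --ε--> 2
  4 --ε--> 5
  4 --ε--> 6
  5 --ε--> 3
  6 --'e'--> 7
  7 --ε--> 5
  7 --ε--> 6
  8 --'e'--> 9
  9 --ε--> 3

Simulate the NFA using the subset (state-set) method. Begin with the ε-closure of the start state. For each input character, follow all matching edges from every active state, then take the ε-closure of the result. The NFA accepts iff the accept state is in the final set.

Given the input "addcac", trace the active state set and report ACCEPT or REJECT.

Answer: REJECT

Derivation:
start: ε-closure({0}) = {0,1,2,3,4,5,6,8}
'a' @ 1: {}  — dead — no transitions
rest 'ddcac' ignored (set empty)
final: {}; accept 1 not in set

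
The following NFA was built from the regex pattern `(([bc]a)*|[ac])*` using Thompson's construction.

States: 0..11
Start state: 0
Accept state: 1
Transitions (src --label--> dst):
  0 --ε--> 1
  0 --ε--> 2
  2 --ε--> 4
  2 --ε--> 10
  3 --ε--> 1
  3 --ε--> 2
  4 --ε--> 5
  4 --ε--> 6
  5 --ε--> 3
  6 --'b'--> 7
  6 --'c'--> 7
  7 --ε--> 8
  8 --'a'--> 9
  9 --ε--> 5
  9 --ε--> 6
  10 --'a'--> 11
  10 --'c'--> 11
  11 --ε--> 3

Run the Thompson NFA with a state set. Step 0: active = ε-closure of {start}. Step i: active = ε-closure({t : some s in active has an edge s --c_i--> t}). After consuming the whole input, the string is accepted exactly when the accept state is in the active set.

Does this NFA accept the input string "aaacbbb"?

Answer: REJECT

Derivation:
S₀ = ε-closure({0}) = {0,1,2,3,4,5,6,10}
'a' @ 1: {1,2,3,4,5,6,10,11}  ✓accept
'a' @ 2: {1,2,3,4,5,6,10,11}  ✓accept
'a' @ 3: {1,2,3,4,5,6,10,11}  ✓accept
'c' @ 4: {1,2,3,4,5,6,7,8,10,11}  ✓accept
'b' @ 5: {7,8}
'b' @ 6: {}  — dead — no transitions
rest 'b' ignored (set empty)
final: {}; accept 1 not in set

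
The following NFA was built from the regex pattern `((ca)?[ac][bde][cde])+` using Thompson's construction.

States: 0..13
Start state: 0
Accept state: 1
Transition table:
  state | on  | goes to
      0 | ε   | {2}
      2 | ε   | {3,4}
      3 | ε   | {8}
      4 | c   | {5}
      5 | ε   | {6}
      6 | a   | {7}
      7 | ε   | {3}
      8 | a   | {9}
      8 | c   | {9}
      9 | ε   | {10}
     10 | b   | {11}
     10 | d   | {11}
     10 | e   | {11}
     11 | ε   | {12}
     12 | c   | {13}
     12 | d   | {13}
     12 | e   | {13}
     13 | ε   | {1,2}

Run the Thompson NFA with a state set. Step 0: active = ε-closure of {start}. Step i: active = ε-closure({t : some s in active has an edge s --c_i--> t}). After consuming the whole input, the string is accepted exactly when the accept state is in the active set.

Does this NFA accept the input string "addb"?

Answer: REJECT

Derivation:
initial (ε-close {0}): {0,2,3,4,8}
'a' @ 1: {9,10}
'd' @ 2: {11,12}
'd' @ 3: {1,2,3,4,8,13}  [accepting]
'b' @ 4: {}  — state set empty
final: {}; accept 1 not in set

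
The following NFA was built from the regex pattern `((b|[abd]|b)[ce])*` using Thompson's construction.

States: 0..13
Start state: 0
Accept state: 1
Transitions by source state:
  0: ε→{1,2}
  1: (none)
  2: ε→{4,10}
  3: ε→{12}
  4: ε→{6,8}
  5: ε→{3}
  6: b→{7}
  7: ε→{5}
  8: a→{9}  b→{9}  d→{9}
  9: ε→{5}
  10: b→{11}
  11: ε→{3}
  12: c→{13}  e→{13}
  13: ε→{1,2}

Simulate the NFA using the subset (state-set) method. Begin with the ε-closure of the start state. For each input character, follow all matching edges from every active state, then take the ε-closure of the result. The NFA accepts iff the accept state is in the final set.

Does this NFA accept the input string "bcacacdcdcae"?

Answer: ACCEPT

Steps:
S₀ = ε-closure({0}) = {0,1,2,4,6,8,10}
'b' @ 1: {3,5,7,9,11,12}
'c' @ 2: {1,2,4,6,8,10,13}  [accepting]
'a' @ 3: {3,5,9,12}
'c' @ 4: {1,2,4,6,8,10,13}  [accepting]
'a' @ 5: {3,5,9,12}
'c' @ 6: {1,2,4,6,8,10,13}  [accepting]
'd' @ 7: {3,5,9,12}
'c' @ 8: {1,2,4,6,8,10,13}  [accepting]
'd' @ 9: {3,5,9,12}
'c' @ 10: {1,2,4,6,8,10,13}  [accepting]
'a' @ 11: {3,5,9,12}
'e' @ 12: {1,2,4,6,8,10,13}  [accepting]
after full input: {1,2,4,6,8,10,13}  (accept=1 in)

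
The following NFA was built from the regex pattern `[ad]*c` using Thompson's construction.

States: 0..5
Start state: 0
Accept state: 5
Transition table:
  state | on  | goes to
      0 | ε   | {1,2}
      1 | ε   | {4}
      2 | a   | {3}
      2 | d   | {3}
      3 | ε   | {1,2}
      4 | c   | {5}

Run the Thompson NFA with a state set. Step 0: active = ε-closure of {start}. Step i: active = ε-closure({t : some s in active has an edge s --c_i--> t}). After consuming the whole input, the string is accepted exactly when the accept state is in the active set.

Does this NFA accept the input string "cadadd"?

Answer: REJECT

Derivation:
S₀ = ε-closure({0}) = {0,1,2,4}
'c' @ 1: {5}  [accepting]
'a' @ 2: {}  — state set empty
rest 'dadd' ignored (set empty)
after full input: {}  (accept=5 not in)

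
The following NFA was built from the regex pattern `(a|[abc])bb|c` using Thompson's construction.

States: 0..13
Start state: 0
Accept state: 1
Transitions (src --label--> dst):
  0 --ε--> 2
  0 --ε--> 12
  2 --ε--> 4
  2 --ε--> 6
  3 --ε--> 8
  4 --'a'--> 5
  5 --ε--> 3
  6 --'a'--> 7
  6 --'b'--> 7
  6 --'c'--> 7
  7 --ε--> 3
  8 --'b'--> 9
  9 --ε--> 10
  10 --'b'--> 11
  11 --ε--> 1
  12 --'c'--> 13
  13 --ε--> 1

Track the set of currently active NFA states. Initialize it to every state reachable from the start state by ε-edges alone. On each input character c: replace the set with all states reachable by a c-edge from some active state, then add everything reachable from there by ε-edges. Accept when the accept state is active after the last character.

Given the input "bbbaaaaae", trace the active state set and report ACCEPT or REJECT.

Answer: REJECT

Trace:
S₀ = ε-closure({0}) = {0,2,4,6,12}
'b' @ 1: {3,7,8}
'b' @ 2: {9,10}
'b' @ 3: {1,11}  [accepting]
'a' @ 4: {}  — no active states
rest 'aaaae' ignored (set empty)
after full input: {}  (accept=1 not in)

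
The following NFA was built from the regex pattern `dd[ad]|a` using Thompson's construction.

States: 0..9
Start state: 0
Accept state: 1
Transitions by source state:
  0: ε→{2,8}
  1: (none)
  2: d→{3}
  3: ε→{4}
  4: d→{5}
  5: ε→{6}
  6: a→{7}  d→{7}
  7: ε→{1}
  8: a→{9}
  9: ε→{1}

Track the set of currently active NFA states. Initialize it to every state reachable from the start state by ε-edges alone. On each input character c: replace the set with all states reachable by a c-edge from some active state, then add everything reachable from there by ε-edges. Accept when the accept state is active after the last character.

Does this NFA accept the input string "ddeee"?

start: ε-closure({0}) = {0,2,8}
'd' @ 1: {3,4}
'd' @ 2: {5,6}
'e' @ 3: {}  — no active states
rest 'ee' ignored (set empty)
end set {} — state 1 not in

Answer: REJECT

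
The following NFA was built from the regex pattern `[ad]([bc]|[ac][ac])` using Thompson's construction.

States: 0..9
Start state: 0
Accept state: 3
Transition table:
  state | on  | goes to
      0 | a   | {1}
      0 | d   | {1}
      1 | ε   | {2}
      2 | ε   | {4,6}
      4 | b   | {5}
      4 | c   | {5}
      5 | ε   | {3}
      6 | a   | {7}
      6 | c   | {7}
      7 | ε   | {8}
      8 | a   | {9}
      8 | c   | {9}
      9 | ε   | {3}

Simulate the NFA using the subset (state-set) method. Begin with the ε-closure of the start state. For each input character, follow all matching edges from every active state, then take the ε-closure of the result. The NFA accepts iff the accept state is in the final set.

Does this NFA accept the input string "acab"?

initial (ε-close {0}): {0}
'a' @ 1: {1,2,4,6}
'c' @ 2: {3,5,7,8}  [accepting]
'a' @ 3: {3,9}  [accepting]
'b' @ 4: {}  — state set empty
final: {}; accept 3 not in set

Answer: REJECT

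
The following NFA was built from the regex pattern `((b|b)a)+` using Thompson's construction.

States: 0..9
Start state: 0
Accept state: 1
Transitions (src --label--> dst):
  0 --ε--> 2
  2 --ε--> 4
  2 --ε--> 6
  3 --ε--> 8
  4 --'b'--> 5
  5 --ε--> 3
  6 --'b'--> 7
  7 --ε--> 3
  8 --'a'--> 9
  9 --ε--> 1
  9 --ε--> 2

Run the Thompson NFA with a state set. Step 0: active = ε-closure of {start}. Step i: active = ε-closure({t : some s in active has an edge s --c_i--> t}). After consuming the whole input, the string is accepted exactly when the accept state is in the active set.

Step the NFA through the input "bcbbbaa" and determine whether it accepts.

S₀ = ε-closure({0}) = {0,2,4,6}
'b' @ 1: {3,5,7,8}
'c' @ 2: {}  — no active states
rest 'bbbaa' ignored (set empty)
after full input: {}  (accept=1 not in)

Answer: REJECT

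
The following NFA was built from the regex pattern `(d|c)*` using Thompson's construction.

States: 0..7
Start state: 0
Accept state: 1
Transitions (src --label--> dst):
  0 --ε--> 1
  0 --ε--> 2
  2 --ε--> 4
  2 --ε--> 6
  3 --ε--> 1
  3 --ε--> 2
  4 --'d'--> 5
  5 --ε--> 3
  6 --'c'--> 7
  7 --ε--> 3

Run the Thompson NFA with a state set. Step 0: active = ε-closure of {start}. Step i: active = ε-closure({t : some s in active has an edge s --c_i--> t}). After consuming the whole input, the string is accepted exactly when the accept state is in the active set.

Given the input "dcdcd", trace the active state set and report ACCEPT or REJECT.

initial (ε-close {0}): {0,1,2,4,6}
'd' @ 1: {1,2,3,4,5,6}  ✓accept
'c' @ 2: {1,2,3,4,6,7}  ✓accept
'd' @ 3: {1,2,3,4,5,6}  ✓accept
'c' @ 4: {1,2,3,4,6,7}  ✓accept
'd' @ 5: {1,2,3,4,5,6}  ✓accept
final: {1,2,3,4,5,6}; accept 1 in set

Answer: ACCEPT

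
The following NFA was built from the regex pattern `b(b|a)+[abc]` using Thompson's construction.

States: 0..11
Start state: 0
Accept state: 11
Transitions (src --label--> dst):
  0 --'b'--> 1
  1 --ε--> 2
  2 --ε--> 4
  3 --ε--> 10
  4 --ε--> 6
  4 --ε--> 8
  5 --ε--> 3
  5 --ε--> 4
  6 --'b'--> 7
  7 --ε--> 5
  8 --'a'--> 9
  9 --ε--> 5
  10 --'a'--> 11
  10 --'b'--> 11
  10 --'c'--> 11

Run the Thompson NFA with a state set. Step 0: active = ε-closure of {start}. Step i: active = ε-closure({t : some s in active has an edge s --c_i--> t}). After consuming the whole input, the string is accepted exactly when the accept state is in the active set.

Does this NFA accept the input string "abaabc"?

initial (ε-close {0}): {0}
'a' @ 1: {}  — no active states
rest 'baabc' ignored (set empty)
final: {}; accept 11 not in set

Answer: REJECT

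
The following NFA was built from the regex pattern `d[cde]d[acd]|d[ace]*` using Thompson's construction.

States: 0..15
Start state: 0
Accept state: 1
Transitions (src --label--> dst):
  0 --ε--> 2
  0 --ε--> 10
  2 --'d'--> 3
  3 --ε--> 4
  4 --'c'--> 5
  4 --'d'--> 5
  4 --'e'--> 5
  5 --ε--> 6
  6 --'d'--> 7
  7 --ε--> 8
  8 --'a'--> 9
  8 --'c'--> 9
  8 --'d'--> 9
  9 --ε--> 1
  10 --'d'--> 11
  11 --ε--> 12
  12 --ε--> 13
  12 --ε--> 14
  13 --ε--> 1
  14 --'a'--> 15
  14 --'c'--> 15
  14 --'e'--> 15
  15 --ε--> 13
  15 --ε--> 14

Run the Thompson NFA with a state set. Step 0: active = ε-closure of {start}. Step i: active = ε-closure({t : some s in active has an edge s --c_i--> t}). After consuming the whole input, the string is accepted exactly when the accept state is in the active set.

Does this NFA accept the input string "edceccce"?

initial (ε-close {0}): {0,2,10}
'e' @ 1: {}  — dead — no transitions
rest 'dceccce' ignored (set empty)
end set {} — state 1 not in

Answer: REJECT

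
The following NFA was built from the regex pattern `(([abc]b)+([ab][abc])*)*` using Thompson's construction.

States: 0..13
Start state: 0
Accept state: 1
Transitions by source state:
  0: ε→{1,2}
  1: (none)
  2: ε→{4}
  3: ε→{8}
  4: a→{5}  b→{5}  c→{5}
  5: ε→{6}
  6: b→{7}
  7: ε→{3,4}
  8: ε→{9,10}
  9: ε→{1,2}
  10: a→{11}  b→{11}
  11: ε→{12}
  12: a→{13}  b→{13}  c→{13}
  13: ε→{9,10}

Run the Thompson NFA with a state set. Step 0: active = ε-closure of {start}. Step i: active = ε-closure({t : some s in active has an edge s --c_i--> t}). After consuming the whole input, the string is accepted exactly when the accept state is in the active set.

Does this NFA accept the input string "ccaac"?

initial (ε-close {0}): {0,1,2,4}
'c' @ 1: {5,6}
'c' @ 2: {}  — state set empty
rest 'aac' ignored (set empty)
final: {}; accept 1 not in set

Answer: REJECT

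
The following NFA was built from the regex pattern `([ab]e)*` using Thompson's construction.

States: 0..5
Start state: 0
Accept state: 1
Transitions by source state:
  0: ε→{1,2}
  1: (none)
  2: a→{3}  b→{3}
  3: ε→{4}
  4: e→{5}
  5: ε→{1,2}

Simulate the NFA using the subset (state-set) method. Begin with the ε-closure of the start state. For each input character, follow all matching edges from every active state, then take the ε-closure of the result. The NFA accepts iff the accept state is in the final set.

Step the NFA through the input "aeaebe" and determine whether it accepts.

Answer: ACCEPT

Derivation:
initial (ε-close {0}): {0,1,2}
'a' @ 1: {3,4}
'e' @ 2: {1,2,5}  ✓accept
'a' @ 3: {3,4}
'e' @ 4: {1,2,5}  ✓accept
'b' @ 5: {3,4}
'e' @ 6: {1,2,5}  ✓accept
end set {1,2,5} — state 1 in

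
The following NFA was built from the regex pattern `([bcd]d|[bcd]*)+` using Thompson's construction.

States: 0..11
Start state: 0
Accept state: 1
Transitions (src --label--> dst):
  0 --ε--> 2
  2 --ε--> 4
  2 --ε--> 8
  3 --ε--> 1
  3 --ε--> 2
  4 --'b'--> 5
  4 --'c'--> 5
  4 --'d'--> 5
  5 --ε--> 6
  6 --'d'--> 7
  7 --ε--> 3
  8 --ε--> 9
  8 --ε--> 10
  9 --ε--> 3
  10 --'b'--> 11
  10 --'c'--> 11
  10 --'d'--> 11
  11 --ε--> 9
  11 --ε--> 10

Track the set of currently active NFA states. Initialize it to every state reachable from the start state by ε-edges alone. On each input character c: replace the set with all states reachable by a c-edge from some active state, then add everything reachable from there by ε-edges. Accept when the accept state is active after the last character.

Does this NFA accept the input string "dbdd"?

S₀ = ε-closure({0}) = {0,1,2,3,4,8,9,10}
'd' @ 1: {1,2,3,4,5,6,8,9,10,11}  (accept∈set)
'b' @ 2: {1,2,3,4,5,6,8,9,10,11}  (accept∈set)
'd' @ 3: {1,2,3,4,5,6,7,8,9,10,11}  (accept∈set)
'd' @ 4: {1,2,3,4,5,6,7,8,9,10,11}  (accept∈set)
after full input: {1,2,3,4,5,6,7,8,9,10,11}  (accept=1 in)

Answer: ACCEPT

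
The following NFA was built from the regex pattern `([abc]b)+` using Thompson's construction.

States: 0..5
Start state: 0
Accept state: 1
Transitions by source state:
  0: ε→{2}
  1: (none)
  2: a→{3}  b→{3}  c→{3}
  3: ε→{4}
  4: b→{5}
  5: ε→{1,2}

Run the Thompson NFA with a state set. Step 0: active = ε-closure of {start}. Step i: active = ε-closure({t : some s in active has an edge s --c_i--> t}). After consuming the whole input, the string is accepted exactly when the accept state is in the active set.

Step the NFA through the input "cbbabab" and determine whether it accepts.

S₀ = ε-closure({0}) = {0,2}
'c' @ 1: {3,4}
'b' @ 2: {1,2,5}  (accept∈set)
'b' @ 3: {3,4}
'a' @ 4: {}  — dead — no transitions
rest 'bab' ignored (set empty)
end set {} — state 1 not in

Answer: REJECT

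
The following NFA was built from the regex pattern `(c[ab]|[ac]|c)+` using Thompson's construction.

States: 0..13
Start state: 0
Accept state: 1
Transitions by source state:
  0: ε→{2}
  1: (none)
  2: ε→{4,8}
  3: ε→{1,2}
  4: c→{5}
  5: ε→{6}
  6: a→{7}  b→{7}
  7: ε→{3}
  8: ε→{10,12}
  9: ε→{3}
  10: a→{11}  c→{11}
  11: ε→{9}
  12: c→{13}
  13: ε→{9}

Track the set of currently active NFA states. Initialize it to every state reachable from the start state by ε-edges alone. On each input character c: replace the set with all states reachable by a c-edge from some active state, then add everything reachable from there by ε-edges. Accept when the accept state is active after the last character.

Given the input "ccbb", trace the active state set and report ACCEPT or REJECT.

Answer: REJECT

Derivation:
S₀ = ε-closure({0}) = {0,2,4,8,10,12}
'c' @ 1: {1,2,3,4,5,6,8,9,10,11,12,13}  ✓accept
'c' @ 2: {1,2,3,4,5,6,8,9,10,11,12,13}  ✓accept
'b' @ 3: {1,2,3,4,7,8,10,12}  ✓accept
'b' @ 4: {}  — state set empty
final: {}; accept 1 not in set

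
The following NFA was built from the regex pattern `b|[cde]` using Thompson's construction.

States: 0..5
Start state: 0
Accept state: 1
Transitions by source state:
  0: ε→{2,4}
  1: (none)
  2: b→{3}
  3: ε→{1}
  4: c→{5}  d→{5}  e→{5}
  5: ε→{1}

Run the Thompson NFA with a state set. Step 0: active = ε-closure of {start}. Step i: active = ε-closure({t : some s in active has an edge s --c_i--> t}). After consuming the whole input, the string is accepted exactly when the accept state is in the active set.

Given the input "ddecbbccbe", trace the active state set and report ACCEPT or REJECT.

S₀ = ε-closure({0}) = {0,2,4}
'd' @ 1: {1,5}  (accept∈set)
'd' @ 2: {}  — state set empty
rest 'ecbbccbe' ignored (set empty)
final: {}; accept 1 not in set

Answer: REJECT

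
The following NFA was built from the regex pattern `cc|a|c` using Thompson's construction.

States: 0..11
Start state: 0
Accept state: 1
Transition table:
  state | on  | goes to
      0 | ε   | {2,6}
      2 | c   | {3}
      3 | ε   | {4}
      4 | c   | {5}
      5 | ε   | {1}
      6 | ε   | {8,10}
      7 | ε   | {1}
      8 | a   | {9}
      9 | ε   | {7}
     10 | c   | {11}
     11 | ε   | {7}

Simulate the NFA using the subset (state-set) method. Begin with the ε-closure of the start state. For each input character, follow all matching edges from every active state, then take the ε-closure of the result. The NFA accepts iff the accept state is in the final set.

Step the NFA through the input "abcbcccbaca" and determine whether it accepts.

S₀ = ε-closure({0}) = {0,2,6,8,10}
'a' @ 1: {1,7,9}  (accept∈set)
'b' @ 2: {}  — state set empty
rest 'cbcccbaca' ignored (set empty)
end set {} — state 1 not in

Answer: REJECT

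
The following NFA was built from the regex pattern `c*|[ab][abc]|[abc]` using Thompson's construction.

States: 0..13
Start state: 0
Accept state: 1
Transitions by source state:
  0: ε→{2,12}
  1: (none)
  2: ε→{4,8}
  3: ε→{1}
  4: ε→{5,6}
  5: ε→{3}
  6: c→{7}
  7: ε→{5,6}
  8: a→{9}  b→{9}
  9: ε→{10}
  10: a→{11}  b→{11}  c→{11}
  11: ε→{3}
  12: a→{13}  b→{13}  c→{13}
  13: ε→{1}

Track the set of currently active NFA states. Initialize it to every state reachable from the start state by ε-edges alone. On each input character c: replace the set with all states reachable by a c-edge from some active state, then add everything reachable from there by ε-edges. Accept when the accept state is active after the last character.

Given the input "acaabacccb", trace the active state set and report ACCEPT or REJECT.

S₀ = ε-closure({0}) = {0,1,2,3,4,5,6,8,12}
'a' @ 1: {1,9,10,13}  (accept∈set)
'c' @ 2: {1,3,11}  (accept∈set)
'a' @ 3: {}  — dead — no transitions
rest 'abacccb' ignored (set empty)
end set {} — state 1 not in

Answer: REJECT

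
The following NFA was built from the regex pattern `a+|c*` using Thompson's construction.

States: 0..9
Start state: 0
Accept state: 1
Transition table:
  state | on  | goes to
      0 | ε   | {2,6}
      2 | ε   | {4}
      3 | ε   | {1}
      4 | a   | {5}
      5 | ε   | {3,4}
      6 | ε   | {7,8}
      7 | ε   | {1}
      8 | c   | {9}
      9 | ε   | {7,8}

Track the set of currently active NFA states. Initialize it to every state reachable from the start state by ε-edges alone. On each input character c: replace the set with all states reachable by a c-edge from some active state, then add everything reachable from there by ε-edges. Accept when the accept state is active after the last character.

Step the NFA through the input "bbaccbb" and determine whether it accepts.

S₀ = ε-closure({0}) = {0,1,2,4,6,7,8}
'b' @ 1: {}  — dead — no transitions
rest 'baccbb' ignored (set empty)
final: {}; accept 1 not in set

Answer: REJECT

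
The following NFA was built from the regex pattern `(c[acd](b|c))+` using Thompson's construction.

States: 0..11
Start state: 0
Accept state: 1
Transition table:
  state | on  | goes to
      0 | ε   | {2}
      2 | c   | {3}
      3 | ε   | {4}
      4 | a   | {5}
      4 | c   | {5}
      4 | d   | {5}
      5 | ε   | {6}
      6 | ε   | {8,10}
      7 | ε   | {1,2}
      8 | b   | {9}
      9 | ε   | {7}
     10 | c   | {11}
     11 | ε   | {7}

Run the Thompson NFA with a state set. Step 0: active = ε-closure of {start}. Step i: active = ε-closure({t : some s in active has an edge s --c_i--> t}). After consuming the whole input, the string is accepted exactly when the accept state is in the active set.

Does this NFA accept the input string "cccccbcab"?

Answer: ACCEPT

Trace:
initial (ε-close {0}): {0,2}
'c' @ 1: {3,4}
'c' @ 2: {5,6,8,10}
'c' @ 3: {1,2,7,11}  ✓accept
'c' @ 4: {3,4}
'c' @ 5: {5,6,8,10}
'b' @ 6: {1,2,7,9}  ✓accept
'c' @ 7: {3,4}
'a' @ 8: {5,6,8,10}
'b' @ 9: {1,2,7,9}  ✓accept
after full input: {1,2,7,9}  (accept=1 in)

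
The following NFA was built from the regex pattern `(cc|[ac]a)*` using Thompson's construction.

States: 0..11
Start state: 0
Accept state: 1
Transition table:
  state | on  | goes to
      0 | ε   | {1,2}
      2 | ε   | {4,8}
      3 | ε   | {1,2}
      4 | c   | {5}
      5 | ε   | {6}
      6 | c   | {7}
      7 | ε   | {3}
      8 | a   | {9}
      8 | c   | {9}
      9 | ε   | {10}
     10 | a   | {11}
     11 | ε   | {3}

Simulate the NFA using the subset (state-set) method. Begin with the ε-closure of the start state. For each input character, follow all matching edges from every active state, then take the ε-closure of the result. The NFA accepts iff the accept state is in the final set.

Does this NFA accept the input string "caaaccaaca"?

Answer: ACCEPT

Steps:
initial (ε-close {0}): {0,1,2,4,8}
'c' @ 1: {5,6,9,10}
'a' @ 2: {1,2,3,4,8,11}  [accepting]
'a' @ 3: {9,10}
'a' @ 4: {1,2,3,4,8,11}  [accepting]
'c' @ 5: {5,6,9,10}
'c' @ 6: {1,2,3,4,7,8}  [accepting]
'a' @ 7: {9,10}
'a' @ 8: {1,2,3,4,8,11}  [accepting]
'c' @ 9: {5,6,9,10}
'a' @ 10: {1,2,3,4,8,11}  [accepting]
after full input: {1,2,3,4,8,11}  (accept=1 in)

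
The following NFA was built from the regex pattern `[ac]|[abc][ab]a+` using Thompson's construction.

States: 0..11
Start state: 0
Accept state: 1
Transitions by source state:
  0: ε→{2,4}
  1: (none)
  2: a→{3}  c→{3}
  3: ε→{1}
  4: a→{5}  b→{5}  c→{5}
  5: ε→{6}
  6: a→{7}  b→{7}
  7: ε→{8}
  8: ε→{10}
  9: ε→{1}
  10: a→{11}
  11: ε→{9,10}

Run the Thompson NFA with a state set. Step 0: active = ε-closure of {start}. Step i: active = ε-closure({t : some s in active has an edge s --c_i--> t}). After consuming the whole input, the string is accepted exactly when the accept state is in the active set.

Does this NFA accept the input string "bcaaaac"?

Answer: REJECT

Trace:
S₀ = ε-closure({0}) = {0,2,4}
'b' @ 1: {5,6}
'c' @ 2: {}  — state set empty
rest 'aaaac' ignored (set empty)
final: {}; accept 1 not in set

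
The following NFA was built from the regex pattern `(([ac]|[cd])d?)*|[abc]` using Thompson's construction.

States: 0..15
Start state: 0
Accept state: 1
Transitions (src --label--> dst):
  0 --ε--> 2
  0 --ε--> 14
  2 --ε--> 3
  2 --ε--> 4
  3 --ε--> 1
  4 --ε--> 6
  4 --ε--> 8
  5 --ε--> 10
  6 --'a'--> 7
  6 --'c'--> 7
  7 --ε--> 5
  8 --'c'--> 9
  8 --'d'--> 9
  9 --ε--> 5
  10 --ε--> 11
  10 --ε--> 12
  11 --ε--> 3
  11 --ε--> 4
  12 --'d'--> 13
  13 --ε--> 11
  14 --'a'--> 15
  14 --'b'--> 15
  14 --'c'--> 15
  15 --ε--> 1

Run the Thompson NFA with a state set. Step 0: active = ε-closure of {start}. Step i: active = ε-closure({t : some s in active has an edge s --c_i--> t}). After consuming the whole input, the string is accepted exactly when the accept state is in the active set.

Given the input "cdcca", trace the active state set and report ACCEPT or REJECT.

initial (ε-close {0}): {0,1,2,3,4,6,8,14}
'c' @ 1: {1,3,4,5,6,7,8,9,10,11,12,15}  (accept∈set)
'd' @ 2: {1,3,4,5,6,8,9,10,11,12,13}  (accept∈set)
'c' @ 3: {1,3,4,5,6,7,8,9,10,11,12}  (accept∈set)
'c' @ 4: {1,3,4,5,6,7,8,9,10,11,12}  (accept∈set)
'a' @ 5: {1,3,4,5,6,7,8,10,11,12}  (accept∈set)
end set {1,3,4,5,6,7,8,10,11,12} — state 1 in

Answer: ACCEPT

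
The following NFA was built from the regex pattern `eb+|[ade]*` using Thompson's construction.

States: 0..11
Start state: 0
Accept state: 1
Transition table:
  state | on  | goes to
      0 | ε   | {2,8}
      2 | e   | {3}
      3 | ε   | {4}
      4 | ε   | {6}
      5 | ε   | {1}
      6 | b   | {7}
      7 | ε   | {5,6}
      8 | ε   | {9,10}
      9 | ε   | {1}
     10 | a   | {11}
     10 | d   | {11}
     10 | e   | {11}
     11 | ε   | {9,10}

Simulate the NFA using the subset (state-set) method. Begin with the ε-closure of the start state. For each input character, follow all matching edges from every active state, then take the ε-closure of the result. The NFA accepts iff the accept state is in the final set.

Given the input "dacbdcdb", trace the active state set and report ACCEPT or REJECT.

Answer: REJECT

Derivation:
S₀ = ε-closure({0}) = {0,1,2,8,9,10}
'd' @ 1: {1,9,10,11}  [accepting]
'a' @ 2: {1,9,10,11}  [accepting]
'c' @ 3: {}  — dead — no transitions
rest 'bdcdb' ignored (set empty)
final: {}; accept 1 not in set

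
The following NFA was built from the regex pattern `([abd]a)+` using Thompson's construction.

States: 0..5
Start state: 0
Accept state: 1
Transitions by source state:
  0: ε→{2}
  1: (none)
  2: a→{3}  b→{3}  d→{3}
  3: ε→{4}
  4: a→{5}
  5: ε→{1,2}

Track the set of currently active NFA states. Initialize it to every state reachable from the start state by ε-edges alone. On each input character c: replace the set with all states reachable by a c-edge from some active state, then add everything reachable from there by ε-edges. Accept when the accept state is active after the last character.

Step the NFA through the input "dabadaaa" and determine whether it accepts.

start: ε-closure({0}) = {0,2}
'd' @ 1: {3,4}
'a' @ 2: {1,2,5}  [accepting]
'b' @ 3: {3,4}
'a' @ 4: {1,2,5}  [accepting]
'd' @ 5: {3,4}
'a' @ 6: {1,2,5}  [accepting]
'a' @ 7: {3,4}
'a' @ 8: {1,2,5}  [accepting]
after full input: {1,2,5}  (accept=1 in)

Answer: ACCEPT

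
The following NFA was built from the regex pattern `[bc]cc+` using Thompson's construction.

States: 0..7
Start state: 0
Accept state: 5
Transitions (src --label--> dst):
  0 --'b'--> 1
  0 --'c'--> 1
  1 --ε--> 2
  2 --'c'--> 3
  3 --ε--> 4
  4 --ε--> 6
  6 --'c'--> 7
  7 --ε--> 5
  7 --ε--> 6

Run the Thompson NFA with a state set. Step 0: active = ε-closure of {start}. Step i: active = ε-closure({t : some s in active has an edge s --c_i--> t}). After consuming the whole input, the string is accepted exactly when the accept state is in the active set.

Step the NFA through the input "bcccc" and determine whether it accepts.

Answer: ACCEPT

Trace:
initial (ε-close {0}): {0}
'b' @ 1: {1,2}
'c' @ 2: {3,4,6}
'c' @ 3: {5,6,7}  [accepting]
'c' @ 4: {5,6,7}  [accepting]
'c' @ 5: {5,6,7}  [accepting]
end set {5,6,7} — state 5 in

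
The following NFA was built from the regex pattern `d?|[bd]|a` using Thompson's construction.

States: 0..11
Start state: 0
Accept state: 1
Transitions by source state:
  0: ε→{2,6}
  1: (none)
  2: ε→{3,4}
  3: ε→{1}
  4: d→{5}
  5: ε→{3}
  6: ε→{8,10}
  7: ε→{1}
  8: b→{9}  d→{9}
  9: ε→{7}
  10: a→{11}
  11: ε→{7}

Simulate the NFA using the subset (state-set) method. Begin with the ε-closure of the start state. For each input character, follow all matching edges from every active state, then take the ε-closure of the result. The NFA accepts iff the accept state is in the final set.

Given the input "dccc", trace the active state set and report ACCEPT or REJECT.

Answer: REJECT

Trace:
start: ε-closure({0}) = {0,1,2,3,4,6,8,10}
'd' @ 1: {1,3,5,7,9}  (accept∈set)
'c' @ 2: {}  — dead — no transitions
rest 'cc' ignored (set empty)
final: {}; accept 1 not in set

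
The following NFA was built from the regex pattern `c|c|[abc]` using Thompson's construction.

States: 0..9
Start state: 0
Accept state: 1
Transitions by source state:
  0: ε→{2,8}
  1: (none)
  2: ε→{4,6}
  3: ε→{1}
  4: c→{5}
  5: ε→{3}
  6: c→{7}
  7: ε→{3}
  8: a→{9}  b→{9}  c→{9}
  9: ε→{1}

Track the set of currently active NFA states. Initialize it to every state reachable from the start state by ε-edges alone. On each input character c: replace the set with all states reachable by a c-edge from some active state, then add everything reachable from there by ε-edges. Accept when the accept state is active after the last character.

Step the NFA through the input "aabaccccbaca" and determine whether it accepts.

start: ε-closure({0}) = {0,2,4,6,8}
'a' @ 1: {1,9}  ✓accept
'a' @ 2: {}  — state set empty
rest 'baccccbaca' ignored (set empty)
end set {} — state 1 not in

Answer: REJECT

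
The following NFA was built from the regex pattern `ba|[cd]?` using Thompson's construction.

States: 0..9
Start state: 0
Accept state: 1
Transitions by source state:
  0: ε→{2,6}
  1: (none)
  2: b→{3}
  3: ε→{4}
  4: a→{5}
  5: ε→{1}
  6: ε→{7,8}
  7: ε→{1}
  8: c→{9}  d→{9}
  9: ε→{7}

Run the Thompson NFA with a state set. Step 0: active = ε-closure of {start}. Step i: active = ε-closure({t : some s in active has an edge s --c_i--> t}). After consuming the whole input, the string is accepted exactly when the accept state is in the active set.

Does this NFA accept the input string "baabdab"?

start: ε-closure({0}) = {0,1,2,6,7,8}
'b' @ 1: {3,4}
'a' @ 2: {1,5}  ✓accept
'a' @ 3: {}  — no active states
rest 'bdab' ignored (set empty)
end set {} — state 1 not in

Answer: REJECT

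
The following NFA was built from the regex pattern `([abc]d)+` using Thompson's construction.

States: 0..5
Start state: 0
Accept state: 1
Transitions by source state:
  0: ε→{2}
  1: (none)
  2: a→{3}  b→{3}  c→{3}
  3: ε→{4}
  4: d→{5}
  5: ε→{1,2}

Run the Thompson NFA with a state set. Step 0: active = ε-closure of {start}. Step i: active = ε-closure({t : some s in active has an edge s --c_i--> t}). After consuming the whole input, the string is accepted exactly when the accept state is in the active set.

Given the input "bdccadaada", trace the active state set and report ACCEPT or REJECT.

Answer: REJECT

Derivation:
start: ε-closure({0}) = {0,2}
'b' @ 1: {3,4}
'd' @ 2: {1,2,5}  ✓accept
'c' @ 3: {3,4}
'c' @ 4: {}  — no active states
rest 'adaada' ignored (set empty)
end set {} — state 1 not in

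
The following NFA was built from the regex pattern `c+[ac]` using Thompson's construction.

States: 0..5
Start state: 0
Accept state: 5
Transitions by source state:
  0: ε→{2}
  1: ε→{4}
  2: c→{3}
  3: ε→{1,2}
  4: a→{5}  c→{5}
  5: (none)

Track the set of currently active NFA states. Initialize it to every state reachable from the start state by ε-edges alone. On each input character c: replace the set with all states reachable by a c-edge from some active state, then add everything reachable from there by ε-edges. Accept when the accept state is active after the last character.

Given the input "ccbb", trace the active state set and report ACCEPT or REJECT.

Answer: REJECT

Trace:
initial (ε-close {0}): {0,2}
'c' @ 1: {1,2,3,4}
'c' @ 2: {1,2,3,4,5}  (accept∈set)
'b' @ 3: {}  — state set empty
rest 'b' ignored (set empty)
end set {} — state 5 not in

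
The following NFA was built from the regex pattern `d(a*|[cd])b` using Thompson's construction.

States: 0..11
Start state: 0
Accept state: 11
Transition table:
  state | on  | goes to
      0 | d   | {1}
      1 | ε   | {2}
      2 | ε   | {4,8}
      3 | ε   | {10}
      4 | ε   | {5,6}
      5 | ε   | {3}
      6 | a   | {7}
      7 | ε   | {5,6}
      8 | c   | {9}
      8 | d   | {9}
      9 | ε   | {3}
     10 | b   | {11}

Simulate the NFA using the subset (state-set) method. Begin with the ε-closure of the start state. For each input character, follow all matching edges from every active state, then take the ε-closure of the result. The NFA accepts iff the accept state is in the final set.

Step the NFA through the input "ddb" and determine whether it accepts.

Answer: ACCEPT

Derivation:
initial (ε-close {0}): {0}
'd' @ 1: {1,2,3,4,5,6,8,10}
'd' @ 2: {3,9,10}
'b' @ 3: {11}  [accepting]
end set {11} — state 11 in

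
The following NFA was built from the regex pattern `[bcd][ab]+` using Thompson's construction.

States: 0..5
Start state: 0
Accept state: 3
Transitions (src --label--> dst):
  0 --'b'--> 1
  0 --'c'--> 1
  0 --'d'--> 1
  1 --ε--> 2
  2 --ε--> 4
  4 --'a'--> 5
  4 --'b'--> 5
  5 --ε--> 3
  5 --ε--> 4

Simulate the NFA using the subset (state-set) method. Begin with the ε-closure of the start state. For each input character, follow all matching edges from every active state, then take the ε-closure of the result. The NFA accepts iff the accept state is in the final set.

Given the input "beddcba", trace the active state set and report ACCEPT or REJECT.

Answer: REJECT

Derivation:
initial (ε-close {0}): {0}
'b' @ 1: {1,2,4}
'e' @ 2: {}  — state set empty
rest 'ddcba' ignored (set empty)
final: {}; accept 3 not in set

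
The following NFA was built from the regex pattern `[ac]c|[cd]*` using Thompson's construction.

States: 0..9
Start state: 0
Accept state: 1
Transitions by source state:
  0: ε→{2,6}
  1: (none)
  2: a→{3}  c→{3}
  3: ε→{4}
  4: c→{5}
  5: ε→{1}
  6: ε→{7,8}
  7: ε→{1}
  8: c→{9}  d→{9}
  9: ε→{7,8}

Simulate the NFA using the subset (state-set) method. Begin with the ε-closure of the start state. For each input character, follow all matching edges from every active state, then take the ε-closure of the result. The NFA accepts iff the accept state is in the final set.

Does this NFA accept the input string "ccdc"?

S₀ = ε-closure({0}) = {0,1,2,6,7,8}
'c' @ 1: {1,3,4,7,8,9}  (accept∈set)
'c' @ 2: {1,5,7,8,9}  (accept∈set)
'd' @ 3: {1,7,8,9}  (accept∈set)
'c' @ 4: {1,7,8,9}  (accept∈set)
final: {1,7,8,9}; accept 1 in set

Answer: ACCEPT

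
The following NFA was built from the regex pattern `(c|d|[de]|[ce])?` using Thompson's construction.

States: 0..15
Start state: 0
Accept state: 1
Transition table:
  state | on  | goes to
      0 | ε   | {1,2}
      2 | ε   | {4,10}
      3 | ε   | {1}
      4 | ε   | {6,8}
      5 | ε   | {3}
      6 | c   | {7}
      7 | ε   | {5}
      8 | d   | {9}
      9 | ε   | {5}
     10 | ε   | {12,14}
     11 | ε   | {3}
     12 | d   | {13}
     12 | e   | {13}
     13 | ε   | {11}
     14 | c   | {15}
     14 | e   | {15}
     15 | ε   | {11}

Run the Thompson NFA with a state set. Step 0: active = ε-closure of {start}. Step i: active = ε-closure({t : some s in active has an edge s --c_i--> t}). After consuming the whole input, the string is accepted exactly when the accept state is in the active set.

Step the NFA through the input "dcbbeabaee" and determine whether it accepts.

S₀ = ε-closure({0}) = {0,1,2,4,6,8,10,12,14}
'd' @ 1: {1,3,5,9,11,13}  ✓accept
'c' @ 2: {}  — dead — no transitions
rest 'bbeabaee' ignored (set empty)
after full input: {}  (accept=1 not in)

Answer: REJECT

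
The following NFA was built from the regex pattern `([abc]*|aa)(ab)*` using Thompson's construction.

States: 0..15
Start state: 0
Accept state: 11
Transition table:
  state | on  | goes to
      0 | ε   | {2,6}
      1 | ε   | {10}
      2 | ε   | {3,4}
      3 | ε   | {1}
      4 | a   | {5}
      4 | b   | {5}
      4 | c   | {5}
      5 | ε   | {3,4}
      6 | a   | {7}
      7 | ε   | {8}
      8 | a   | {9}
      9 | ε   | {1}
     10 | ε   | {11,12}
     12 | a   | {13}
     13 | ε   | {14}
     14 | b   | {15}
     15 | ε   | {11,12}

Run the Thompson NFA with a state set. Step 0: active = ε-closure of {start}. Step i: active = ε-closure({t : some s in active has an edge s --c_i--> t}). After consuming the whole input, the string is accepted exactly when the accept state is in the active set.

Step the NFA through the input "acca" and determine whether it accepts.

Answer: ACCEPT

Trace:
start: ε-closure({0}) = {0,1,2,3,4,6,10,11,12}
'a' @ 1: {1,3,4,5,7,8,10,11,12,13,14}  [accepting]
'c' @ 2: {1,3,4,5,10,11,12}  [accepting]
'c' @ 3: {1,3,4,5,10,11,12}  [accepting]
'a' @ 4: {1,3,4,5,10,11,12,13,14}  [accepting]
after full input: {1,3,4,5,10,11,12,13,14}  (accept=11 in)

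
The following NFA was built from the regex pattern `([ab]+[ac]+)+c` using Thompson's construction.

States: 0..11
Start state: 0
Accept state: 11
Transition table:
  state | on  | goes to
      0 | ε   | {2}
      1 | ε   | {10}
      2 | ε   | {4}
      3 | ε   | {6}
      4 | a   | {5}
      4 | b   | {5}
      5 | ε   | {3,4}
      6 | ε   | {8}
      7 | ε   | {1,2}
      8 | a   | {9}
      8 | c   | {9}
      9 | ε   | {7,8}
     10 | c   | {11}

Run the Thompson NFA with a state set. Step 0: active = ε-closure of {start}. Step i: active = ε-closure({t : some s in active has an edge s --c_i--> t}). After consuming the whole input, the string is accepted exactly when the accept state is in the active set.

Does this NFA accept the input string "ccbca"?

start: ε-closure({0}) = {0,2,4}
'c' @ 1: {}  — dead — no transitions
rest 'cbca' ignored (set empty)
after full input: {}  (accept=11 not in)

Answer: REJECT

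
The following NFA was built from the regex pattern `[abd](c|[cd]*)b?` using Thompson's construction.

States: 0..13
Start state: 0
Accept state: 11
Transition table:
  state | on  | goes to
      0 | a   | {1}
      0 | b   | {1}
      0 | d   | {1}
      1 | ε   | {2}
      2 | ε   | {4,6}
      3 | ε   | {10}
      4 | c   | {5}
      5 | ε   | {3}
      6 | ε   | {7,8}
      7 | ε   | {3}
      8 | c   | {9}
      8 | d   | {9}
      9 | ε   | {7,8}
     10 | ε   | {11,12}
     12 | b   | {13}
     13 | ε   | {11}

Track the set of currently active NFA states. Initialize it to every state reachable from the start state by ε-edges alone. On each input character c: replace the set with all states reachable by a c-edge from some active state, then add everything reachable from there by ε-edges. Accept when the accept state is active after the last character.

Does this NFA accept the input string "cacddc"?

Answer: REJECT

Steps:
S₀ = ε-closure({0}) = {0}
'c' @ 1: {}  — dead — no transitions
rest 'acddc' ignored (set empty)
final: {}; accept 11 not in set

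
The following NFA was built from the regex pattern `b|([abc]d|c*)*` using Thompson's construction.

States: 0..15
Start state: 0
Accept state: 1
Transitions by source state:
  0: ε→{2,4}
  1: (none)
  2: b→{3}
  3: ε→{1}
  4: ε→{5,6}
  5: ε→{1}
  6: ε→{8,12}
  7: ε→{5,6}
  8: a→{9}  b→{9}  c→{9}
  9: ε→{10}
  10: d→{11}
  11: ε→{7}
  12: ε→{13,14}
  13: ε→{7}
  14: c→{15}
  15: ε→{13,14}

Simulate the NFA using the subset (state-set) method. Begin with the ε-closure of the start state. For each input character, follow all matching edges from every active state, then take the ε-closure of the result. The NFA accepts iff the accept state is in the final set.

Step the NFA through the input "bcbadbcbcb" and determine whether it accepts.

Answer: REJECT

Trace:
S₀ = ε-closure({0}) = {0,1,2,4,5,6,7,8,12,13,14}
'b' @ 1: {1,3,9,10}  (accept∈set)
'c' @ 2: {}  — state set empty
rest 'badbcbcb' ignored (set empty)
end set {} — state 1 not in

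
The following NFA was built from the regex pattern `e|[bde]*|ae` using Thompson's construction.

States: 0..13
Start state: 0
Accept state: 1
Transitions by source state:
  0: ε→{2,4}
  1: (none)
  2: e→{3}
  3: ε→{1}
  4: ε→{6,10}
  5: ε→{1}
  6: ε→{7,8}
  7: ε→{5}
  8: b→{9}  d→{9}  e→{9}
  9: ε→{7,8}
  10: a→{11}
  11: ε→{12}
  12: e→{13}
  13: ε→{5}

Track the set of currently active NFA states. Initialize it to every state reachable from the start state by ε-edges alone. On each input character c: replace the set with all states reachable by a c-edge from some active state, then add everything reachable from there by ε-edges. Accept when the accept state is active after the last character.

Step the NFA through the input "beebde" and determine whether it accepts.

Answer: ACCEPT

Derivation:
initial (ε-close {0}): {0,1,2,4,5,6,7,8,10}
'b' @ 1: {1,5,7,8,9}  ✓accept
'e' @ 2: {1,5,7,8,9}  ✓accept
'e' @ 3: {1,5,7,8,9}  ✓accept
'b' @ 4: {1,5,7,8,9}  ✓accept
'd' @ 5: {1,5,7,8,9}  ✓accept
'e' @ 6: {1,5,7,8,9}  ✓accept
end set {1,5,7,8,9} — state 1 in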